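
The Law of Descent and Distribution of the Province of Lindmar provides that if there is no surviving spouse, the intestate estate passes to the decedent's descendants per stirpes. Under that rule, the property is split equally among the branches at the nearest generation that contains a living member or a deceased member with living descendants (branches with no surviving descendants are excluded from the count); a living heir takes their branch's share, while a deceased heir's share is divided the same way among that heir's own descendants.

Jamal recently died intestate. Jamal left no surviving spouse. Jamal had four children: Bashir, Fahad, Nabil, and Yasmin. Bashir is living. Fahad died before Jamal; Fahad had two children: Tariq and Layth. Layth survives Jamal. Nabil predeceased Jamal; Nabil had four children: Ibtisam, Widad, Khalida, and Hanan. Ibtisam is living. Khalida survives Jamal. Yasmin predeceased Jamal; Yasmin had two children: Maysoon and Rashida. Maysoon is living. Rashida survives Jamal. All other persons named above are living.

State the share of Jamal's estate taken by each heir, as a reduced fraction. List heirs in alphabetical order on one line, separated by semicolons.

Bashir 1/4; Hanan 1/16; Ibtisam 1/16; Khalida 1/16; Layth 1/8; Maysoon 1/8; Rashida 1/8; Tariq 1/8; Widad 1/16

There is no surviving spouse, so the entire estate passes to Jamal's descendants per stirpes.
The estate is divided into 4 equal shares of 1/4 among Bashir, Fahad, Nabil, Yasmin.
Bashir is living and takes 1/4.
Fahad predeceased; the 1/4 allotted to Fahad's branch passes to Fahad's issue by representation.
The 1/4 is divided into 2 equal shares of 1/8 among Tariq, Layth.
Tariq is living and takes 1/8.
Layth is living and takes 1/8.
Nabil predeceased; the 1/4 allotted to Nabil's branch passes to Nabil's issue by representation.
The 1/4 is divided into 4 equal shares of 1/16 among Ibtisam, Widad, Khalida, Hanan.
Ibtisam is living and takes 1/16.
Widad is living and takes 1/16.
Khalida is living and takes 1/16.
Hanan is living and takes 1/16.
Yasmin predeceased; the 1/4 allotted to Yasmin's branch passes to Yasmin's issue by representation.
The 1/4 is divided into 2 equal shares of 1/8 among Maysoon, Rashida.
Maysoon is living and takes 1/8.
Rashida is living and takes 1/8.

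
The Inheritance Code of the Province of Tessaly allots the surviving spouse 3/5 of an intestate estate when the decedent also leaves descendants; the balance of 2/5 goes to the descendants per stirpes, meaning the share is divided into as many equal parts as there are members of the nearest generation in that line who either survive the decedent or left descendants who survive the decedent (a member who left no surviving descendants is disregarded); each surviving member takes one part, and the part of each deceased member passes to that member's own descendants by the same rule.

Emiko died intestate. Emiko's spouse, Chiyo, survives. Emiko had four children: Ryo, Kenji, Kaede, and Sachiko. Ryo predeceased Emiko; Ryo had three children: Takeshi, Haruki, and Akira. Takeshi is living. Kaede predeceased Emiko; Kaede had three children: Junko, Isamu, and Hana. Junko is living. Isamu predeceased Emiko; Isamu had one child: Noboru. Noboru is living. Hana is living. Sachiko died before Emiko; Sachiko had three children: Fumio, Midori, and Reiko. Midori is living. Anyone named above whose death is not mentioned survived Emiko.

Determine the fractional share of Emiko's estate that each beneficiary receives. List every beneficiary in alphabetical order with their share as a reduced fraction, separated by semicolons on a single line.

Chiyo, as surviving spouse, takes 3/5.
The remaining 2/5 passes to Emiko's descendants per stirpes.
The 2/5 is divided into 4 equal shares of 1/10 among Ryo, Kenji, Kaede, Sachiko.
Ryo predeceased; the 1/10 allotted to Ryo's branch passes to Ryo's issue by representation.
The 1/10 is divided into 3 equal shares of 1/30 among Takeshi, Haruki, Akira.
Takeshi is living and takes 1/30.
Haruki is living and takes 1/30.
Akira is living and takes 1/30.
Kenji is living and takes 1/10.
Kaede predeceased; the 1/10 allotted to Kaede's branch passes to Kaede's issue by representation.
The 1/10 is divided into 3 equal shares of 1/30 among Junko, Isamu, Hana.
Junko is living and takes 1/30.
Isamu predeceased; the 1/30 allotted to Isamu's branch passes to Isamu's issue by representation.
Noboru is the sole taker at this level and receives the full 1/30.
Hana is living and takes 1/30.
Sachiko predeceased; the 1/10 allotted to Sachiko's branch passes to Sachiko's issue by representation.
The 1/10 is divided into 3 equal shares of 1/30 among Fumio, Midori, Reiko.
Fumio is living and takes 1/30.
Midori is living and takes 1/30.
Reiko is living and takes 1/30.

Akira 1/30; Chiyo 3/5; Fumio 1/30; Hana 1/30; Haruki 1/30; Junko 1/30; Kenji 1/10; Midori 1/30; Noboru 1/30; Reiko 1/30; Takeshi 1/30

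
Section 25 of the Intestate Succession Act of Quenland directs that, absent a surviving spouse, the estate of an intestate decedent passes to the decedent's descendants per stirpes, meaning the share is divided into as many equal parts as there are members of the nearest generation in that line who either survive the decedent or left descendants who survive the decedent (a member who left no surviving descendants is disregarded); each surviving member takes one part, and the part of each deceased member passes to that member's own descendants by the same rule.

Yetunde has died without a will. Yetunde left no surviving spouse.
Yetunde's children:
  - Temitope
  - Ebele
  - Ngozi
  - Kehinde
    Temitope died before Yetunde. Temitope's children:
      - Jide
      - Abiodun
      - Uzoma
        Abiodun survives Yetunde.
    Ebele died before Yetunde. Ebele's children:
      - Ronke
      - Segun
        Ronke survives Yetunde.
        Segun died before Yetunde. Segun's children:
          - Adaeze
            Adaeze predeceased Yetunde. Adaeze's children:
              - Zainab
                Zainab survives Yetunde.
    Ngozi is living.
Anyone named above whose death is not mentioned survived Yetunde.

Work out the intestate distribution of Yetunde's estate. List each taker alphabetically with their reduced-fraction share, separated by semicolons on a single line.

There is no surviving spouse, so the entire estate passes to Yetunde's descendants per stirpes.
The estate is divided into 4 equal shares of 1/4 among Temitope, Ebele, Ngozi, Kehinde.
Temitope predeceased; the 1/4 allotted to Temitope's branch passes to Temitope's issue by representation.
The 1/4 is divided into 3 equal shares of 1/12 among Jide, Abiodun, Uzoma.
Jide is living and takes 1/12.
Abiodun is living and takes 1/12.
Uzoma is living and takes 1/12.
Ebele predeceased; the 1/4 allotted to Ebele's branch passes to Ebele's issue by representation.
The 1/4 is divided into 2 equal shares of 1/8 among Ronke, Segun.
Ronke is living and takes 1/8.
Segun predeceased; the 1/8 allotted to Segun's branch passes to Segun's issue by representation.
Adaeze's line is the sole branch at this level, so the full 1/8 passes to Adaeze's issue by representation.
Zainab is the sole taker at this level and receives the full 1/8.
Ngozi is living and takes 1/4.
Kehinde is living and takes 1/4.

Abiodun 1/12; Jide 1/12; Kehinde 1/4; Ngozi 1/4; Ronke 1/8; Uzoma 1/12; Zainab 1/8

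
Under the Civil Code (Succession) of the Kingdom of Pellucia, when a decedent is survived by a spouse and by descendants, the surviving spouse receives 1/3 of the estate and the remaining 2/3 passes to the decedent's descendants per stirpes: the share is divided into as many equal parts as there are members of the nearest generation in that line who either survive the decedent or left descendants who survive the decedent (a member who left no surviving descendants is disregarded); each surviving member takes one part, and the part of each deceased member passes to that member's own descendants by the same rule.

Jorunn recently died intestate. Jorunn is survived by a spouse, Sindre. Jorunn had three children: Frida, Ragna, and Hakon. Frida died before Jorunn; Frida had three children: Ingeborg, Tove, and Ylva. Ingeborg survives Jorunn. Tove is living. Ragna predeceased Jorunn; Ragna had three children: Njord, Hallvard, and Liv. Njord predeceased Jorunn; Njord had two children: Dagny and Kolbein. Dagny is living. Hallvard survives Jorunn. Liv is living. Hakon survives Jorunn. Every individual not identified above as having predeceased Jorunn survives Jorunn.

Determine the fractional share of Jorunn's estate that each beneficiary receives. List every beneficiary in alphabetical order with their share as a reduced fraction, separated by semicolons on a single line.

Sindre, as surviving spouse, takes 1/3.
The remaining 2/3 passes to Jorunn's descendants per stirpes.
The 2/3 is divided into 3 equal shares of 2/9 among Frida, Ragna, Hakon.
Frida predeceased; the 2/9 allotted to Frida's branch passes to Frida's issue by representation.
The 2/9 is divided into 3 equal shares of 2/27 among Ingeborg, Tove, Ylva.
Ingeborg is living and takes 2/27.
Tove is living and takes 2/27.
Ylva is living and takes 2/27.
Ragna predeceased; the 2/9 allotted to Ragna's branch passes to Ragna's issue by representation.
The 2/9 is divided into 3 equal shares of 2/27 among Njord, Hallvard, Liv.
Njord predeceased; the 2/27 allotted to Njord's branch passes to Njord's issue by representation.
The 2/27 is divided into 2 equal shares of 1/27 among Dagny, Kolbein.
Dagny is living and takes 1/27.
Kolbein is living and takes 1/27.
Hallvard is living and takes 2/27.
Liv is living and takes 2/27.
Hakon is living and takes 2/9.

Dagny 1/27; Hakon 2/9; Hallvard 2/27; Ingeborg 2/27; Kolbein 1/27; Liv 2/27; Sindre 1/3; Tove 2/27; Ylva 2/27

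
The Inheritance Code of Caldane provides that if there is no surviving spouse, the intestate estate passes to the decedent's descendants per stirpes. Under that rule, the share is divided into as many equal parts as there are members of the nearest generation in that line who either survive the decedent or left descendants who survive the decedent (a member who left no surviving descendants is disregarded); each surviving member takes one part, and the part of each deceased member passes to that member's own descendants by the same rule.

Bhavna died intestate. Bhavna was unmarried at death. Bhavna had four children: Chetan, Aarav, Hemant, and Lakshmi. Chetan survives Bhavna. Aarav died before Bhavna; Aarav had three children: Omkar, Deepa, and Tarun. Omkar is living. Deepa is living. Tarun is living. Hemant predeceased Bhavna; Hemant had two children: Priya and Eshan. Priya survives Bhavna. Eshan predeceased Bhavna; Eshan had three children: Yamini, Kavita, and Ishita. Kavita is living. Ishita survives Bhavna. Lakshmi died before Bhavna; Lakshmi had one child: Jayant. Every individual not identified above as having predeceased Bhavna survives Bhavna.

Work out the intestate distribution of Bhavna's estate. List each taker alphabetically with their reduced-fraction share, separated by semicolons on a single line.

Chetan 1/4; Deepa 1/12; Ishita 1/24; Jayant 1/4; Kavita 1/24; Omkar 1/12; Priya 1/8; Tarun 1/12; Yamini 1/24

There is no surviving spouse, so the entire estate passes to Bhavna's descendants per stirpes.
The estate is divided into 4 equal shares of 1/4 among Chetan, Aarav, Hemant, Lakshmi.
Chetan is living and takes 1/4.
Aarav predeceased; the 1/4 allotted to Aarav's branch passes to Aarav's issue by representation.
The 1/4 is divided into 3 equal shares of 1/12 among Omkar, Deepa, Tarun.
Omkar is living and takes 1/12.
Deepa is living and takes 1/12.
Tarun is living and takes 1/12.
Hemant predeceased; the 1/4 allotted to Hemant's branch passes to Hemant's issue by representation.
The 1/4 is divided into 2 equal shares of 1/8 among Priya, Eshan.
Priya is living and takes 1/8.
Eshan predeceased; the 1/8 allotted to Eshan's branch passes to Eshan's issue by representation.
The 1/8 is divided into 3 equal shares of 1/24 among Yamini, Kavita, Ishita.
Yamini is living and takes 1/24.
Kavita is living and takes 1/24.
Ishita is living and takes 1/24.
Lakshmi predeceased; the 1/4 allotted to Lakshmi's branch passes to Lakshmi's issue by representation.
Jayant is the sole taker at this level and receives the full 1/4.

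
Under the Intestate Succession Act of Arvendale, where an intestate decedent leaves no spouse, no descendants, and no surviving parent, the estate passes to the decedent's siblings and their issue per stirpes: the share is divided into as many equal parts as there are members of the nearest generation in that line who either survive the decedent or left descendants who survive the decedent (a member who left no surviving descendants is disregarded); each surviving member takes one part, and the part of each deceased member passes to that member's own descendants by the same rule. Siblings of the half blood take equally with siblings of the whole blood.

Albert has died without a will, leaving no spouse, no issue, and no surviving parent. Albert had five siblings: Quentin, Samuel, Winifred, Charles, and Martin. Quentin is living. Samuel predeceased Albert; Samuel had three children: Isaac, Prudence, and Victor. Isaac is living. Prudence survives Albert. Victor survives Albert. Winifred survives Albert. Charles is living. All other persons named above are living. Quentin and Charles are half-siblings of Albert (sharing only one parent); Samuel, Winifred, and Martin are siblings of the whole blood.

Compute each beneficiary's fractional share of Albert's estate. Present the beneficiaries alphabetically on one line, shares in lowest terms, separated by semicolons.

No spouse, descendants, or parent survives, so the estate passes to Albert's siblings per stirpes.
Half-blood and whole-blood siblings take equally under the stated rule.
The estate is divided into 5 equal shares of 1/5 among Quentin, Samuel, Winifred, Charles, Martin.
Quentin is living and takes 1/5.
Samuel predeceased; the 1/5 allotted to Samuel's branch passes to Samuel's issue by representation.
The 1/5 is divided into 3 equal shares of 1/15 among Isaac, Prudence, Victor.
Isaac is living and takes 1/15.
Prudence is living and takes 1/15.
Victor is living and takes 1/15.
Winifred is living and takes 1/5.
Charles is living and takes 1/5.
Martin is living and takes 1/5.

Charles 1/5; Isaac 1/15; Martin 1/5; Prudence 1/15; Quentin 1/5; Victor 1/15; Winifred 1/5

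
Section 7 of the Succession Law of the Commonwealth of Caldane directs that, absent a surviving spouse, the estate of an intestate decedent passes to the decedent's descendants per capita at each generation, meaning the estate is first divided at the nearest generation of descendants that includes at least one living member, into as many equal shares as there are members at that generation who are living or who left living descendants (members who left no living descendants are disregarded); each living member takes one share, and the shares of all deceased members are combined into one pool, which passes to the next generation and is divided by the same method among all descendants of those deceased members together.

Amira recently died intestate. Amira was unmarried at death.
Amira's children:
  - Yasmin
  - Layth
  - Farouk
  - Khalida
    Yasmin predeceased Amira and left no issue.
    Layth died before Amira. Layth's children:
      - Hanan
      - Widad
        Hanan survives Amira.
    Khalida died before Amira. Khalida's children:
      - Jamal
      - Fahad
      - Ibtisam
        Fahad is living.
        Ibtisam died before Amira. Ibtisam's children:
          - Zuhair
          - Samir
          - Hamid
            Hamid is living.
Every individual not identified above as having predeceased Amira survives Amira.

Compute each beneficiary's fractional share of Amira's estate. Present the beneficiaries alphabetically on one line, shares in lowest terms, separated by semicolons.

Fahad 2/15; Farouk 1/3; Hamid 2/45; Hanan 2/15; Jamal 2/15; Samir 2/45; Widad 2/15; Zuhair 2/45

There is no surviving spouse, so the entire estate passes to Amira's descendants per capita at each generation.
At generation 1 (Layth, Farouk, Khalida) there are 3 shares of (1)/3 = 1/3 each.
Living: Farouk — each takes 1/3.
Deceased: Layth and Khalida. Their combined 2/3 is pooled and carried to generation 2.
At generation 2 (Hanan, Widad, Jamal, Fahad, Ibtisam) there are 5 shares of (2/3)/5 = 2/15 each.
Living: Hanan, Widad, Jamal, and Fahad — each takes 2/15.
Deceased: Ibtisam. That 2/15 share is carried to generation 3.
At generation 3 (Zuhair, Samir, Hamid) there are 3 shares of (2/15)/3 = 2/45 each.
Living: Zuhair, Samir, and Hamid — each takes 2/45.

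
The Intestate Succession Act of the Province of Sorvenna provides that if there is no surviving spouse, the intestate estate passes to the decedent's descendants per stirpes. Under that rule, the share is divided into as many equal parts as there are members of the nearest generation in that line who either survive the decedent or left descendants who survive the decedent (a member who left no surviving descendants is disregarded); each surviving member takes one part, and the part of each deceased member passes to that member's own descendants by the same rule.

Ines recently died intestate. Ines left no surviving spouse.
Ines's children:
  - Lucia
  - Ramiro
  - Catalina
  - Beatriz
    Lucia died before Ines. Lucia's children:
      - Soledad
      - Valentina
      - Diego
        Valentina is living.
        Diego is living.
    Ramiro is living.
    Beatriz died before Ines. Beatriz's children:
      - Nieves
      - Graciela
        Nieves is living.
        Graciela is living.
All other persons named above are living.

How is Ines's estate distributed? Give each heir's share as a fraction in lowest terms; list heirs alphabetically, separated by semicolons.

Catalina 1/4; Diego 1/12; Graciela 1/8; Nieves 1/8; Ramiro 1/4; Soledad 1/12; Valentina 1/12

There is no surviving spouse, so the entire estate passes to Ines's descendants per stirpes.
The estate is divided into 4 equal shares of 1/4 among Lucia, Ramiro, Catalina, Beatriz.
Lucia predeceased; the 1/4 allotted to Lucia's branch passes to Lucia's issue by representation.
The 1/4 is divided into 3 equal shares of 1/12 among Soledad, Valentina, Diego.
Soledad is living and takes 1/12.
Valentina is living and takes 1/12.
Diego is living and takes 1/12.
Ramiro is living and takes 1/4.
Catalina is living and takes 1/4.
Beatriz predeceased; the 1/4 allotted to Beatriz's branch passes to Beatriz's issue by representation.
The 1/4 is divided into 2 equal shares of 1/8 among Nieves, Graciela.
Nieves is living and takes 1/8.
Graciela is living and takes 1/8.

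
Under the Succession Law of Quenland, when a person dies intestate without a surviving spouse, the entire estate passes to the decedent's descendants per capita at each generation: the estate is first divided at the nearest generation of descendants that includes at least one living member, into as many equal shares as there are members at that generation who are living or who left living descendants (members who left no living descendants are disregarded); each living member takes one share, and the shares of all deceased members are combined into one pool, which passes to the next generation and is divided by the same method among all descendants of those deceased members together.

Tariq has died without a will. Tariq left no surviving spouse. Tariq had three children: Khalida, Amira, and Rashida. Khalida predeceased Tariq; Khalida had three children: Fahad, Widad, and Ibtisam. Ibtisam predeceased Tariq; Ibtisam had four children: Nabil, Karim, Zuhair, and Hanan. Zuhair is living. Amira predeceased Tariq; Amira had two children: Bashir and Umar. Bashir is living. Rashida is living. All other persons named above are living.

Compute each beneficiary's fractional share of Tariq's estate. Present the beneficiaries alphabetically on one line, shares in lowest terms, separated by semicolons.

There is no surviving spouse, so the entire estate passes to Tariq's descendants per capita at each generation.
At generation 1 (Khalida, Amira, Rashida) there are 3 shares of (1)/3 = 1/3 each.
Living: Rashida — each takes 1/3.
Deceased: Khalida and Amira. Their combined 2/3 is pooled and carried to generation 2.
At generation 2 (Fahad, Widad, Ibtisam, Bashir, Umar) there are 5 shares of (2/3)/5 = 2/15 each.
Living: Fahad, Widad, Bashir, and Umar — each takes 2/15.
Deceased: Ibtisam. That 2/15 share is carried to generation 3.
At generation 3 (Nabil, Karim, Zuhair, Hanan) there are 4 shares of (2/15)/4 = 1/30 each.
Living: Nabil, Karim, Zuhair, and Hanan — each takes 1/30.

Bashir 2/15; Fahad 2/15; Hanan 1/30; Karim 1/30; Nabil 1/30; Rashida 1/3; Umar 2/15; Widad 2/15; Zuhair 1/30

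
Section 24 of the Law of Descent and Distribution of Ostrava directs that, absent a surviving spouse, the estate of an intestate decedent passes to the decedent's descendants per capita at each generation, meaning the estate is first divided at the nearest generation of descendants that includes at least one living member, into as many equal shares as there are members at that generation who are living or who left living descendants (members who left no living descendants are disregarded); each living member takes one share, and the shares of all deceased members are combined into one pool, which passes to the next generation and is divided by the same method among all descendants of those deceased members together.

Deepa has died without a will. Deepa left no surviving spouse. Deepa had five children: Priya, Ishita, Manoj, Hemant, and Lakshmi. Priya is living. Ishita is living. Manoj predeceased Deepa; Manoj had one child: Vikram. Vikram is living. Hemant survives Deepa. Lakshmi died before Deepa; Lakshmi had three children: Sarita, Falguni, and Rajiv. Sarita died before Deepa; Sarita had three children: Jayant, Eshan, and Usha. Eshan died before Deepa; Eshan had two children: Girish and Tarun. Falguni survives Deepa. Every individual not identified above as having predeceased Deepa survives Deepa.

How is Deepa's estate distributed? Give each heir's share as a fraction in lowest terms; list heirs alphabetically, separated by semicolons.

There is no surviving spouse, so the entire estate passes to Deepa's descendants per capita at each generation.
At generation 1 (Priya, Ishita, Manoj, Hemant, Lakshmi) there are 5 shares of (1)/5 = 1/5 each.
Living: Priya, Ishita, and Hemant — each takes 1/5.
Deceased: Manoj and Lakshmi. Their combined 2/5 is pooled and carried to generation 2.
At generation 2 (Vikram, Sarita, Falguni, Rajiv) there are 4 shares of (2/5)/4 = 1/10 each.
Living: Vikram, Falguni, and Rajiv — each takes 1/10.
Deceased: Sarita. That 1/10 share is carried to generation 3.
At generation 3 (Jayant, Eshan, Usha) there are 3 shares of (1/10)/3 = 1/30 each.
Living: Jayant and Usha — each takes 1/30.
Deceased: Eshan. That 1/30 share is carried to generation 4.
At generation 4 (Girish, Tarun) there are 2 shares of (1/30)/2 = 1/60 each.
Living: Girish and Tarun — each takes 1/60.

Falguni 1/10; Girish 1/60; Hemant 1/5; Ishita 1/5; Jayant 1/30; Priya 1/5; Rajiv 1/10; Tarun 1/60; Usha 1/30; Vikram 1/10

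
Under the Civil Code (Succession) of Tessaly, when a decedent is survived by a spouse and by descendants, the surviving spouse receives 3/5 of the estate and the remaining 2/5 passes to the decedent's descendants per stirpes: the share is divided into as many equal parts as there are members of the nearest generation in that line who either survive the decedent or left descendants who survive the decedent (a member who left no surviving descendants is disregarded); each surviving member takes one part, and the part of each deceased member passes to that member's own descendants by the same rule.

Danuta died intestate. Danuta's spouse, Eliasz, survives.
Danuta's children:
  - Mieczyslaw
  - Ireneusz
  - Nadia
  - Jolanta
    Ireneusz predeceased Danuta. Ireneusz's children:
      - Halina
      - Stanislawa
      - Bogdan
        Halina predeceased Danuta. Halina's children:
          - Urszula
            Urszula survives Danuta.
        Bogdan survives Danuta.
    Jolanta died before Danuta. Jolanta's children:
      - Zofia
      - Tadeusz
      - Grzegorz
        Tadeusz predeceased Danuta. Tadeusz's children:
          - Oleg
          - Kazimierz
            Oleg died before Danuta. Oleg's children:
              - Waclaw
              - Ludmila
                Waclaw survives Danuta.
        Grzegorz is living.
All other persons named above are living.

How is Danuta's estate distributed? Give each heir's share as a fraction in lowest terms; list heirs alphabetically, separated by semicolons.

Bogdan 1/30; Eliasz 3/5; Grzegorz 1/30; Kazimierz 1/60; Ludmila 1/120; Mieczyslaw 1/10; Nadia 1/10; Stanislawa 1/30; Urszula 1/30; Waclaw 1/120; Zofia 1/30

Eliasz, as surviving spouse, takes 3/5.
The remaining 2/5 passes to Danuta's descendants per stirpes.
The 2/5 is divided into 4 equal shares of 1/10 among Mieczyslaw, Ireneusz, Nadia, Jolanta.
Mieczyslaw is living and takes 1/10.
Ireneusz predeceased; the 1/10 allotted to Ireneusz's branch passes to Ireneusz's issue by representation.
The 1/10 is divided into 3 equal shares of 1/30 among Halina, Stanislawa, Bogdan.
Halina predeceased; the 1/30 allotted to Halina's branch passes to Halina's issue by representation.
Urszula is the sole taker at this level and receives the full 1/30.
Stanislawa is living and takes 1/30.
Bogdan is living and takes 1/30.
Nadia is living and takes 1/10.
Jolanta predeceased; the 1/10 allotted to Jolanta's branch passes to Jolanta's issue by representation.
The 1/10 is divided into 3 equal shares of 1/30 among Zofia, Tadeusz, Grzegorz.
Zofia is living and takes 1/30.
Tadeusz predeceased; the 1/30 allotted to Tadeusz's branch passes to Tadeusz's issue by representation.
The 1/30 is divided into 2 equal shares of 1/60 among Oleg, Kazimierz.
Oleg predeceased; the 1/60 allotted to Oleg's branch passes to Oleg's issue by representation.
The 1/60 is divided into 2 equal shares of 1/120 among Waclaw, Ludmila.
Waclaw is living and takes 1/120.
Ludmila is living and takes 1/120.
Kazimierz is living and takes 1/60.
Grzegorz is living and takes 1/30.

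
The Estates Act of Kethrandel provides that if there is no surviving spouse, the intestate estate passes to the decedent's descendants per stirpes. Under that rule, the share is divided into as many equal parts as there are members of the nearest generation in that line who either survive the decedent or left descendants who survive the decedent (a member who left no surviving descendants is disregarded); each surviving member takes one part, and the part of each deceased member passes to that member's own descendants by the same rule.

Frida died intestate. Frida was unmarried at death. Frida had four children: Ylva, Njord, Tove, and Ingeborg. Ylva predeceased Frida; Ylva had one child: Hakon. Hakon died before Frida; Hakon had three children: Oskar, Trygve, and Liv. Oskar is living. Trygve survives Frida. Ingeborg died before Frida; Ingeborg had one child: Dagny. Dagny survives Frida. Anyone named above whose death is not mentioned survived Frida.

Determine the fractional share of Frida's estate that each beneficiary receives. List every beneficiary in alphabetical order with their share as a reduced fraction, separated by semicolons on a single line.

Dagny 1/4; Liv 1/12; Njord 1/4; Oskar 1/12; Tove 1/4; Trygve 1/12

There is no surviving spouse, so the entire estate passes to Frida's descendants per stirpes.
The estate is divided into 4 equal shares of 1/4 among Ylva, Njord, Tove, Ingeborg.
Ylva predeceased; the 1/4 allotted to Ylva's branch passes to Ylva's issue by representation.
Hakon's line is the sole branch at this level, so the full 1/4 passes to Hakon's issue by representation.
The 1/4 is divided into 3 equal shares of 1/12 among Oskar, Trygve, Liv.
Oskar is living and takes 1/12.
Trygve is living and takes 1/12.
Liv is living and takes 1/12.
Njord is living and takes 1/4.
Tove is living and takes 1/4.
Ingeborg predeceased; the 1/4 allotted to Ingeborg's branch passes to Ingeborg's issue by representation.
Dagny is the sole taker at this level and receives the full 1/4.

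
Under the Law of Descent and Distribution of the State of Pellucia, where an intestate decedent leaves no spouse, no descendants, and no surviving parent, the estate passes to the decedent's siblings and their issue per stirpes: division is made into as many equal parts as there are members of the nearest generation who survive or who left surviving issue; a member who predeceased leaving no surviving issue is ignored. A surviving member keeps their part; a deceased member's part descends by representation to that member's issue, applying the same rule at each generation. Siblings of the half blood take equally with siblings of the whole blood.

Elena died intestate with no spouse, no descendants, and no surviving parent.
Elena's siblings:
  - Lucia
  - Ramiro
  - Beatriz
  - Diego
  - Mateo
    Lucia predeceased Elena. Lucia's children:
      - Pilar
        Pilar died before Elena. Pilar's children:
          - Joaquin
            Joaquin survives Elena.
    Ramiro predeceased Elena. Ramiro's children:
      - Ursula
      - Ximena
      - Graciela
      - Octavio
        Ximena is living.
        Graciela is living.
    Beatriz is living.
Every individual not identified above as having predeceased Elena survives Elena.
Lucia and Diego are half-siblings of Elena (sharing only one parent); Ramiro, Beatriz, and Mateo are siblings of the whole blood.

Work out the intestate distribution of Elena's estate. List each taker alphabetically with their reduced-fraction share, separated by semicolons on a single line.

Beatriz 1/5; Diego 1/5; Graciela 1/20; Joaquin 1/5; Mateo 1/5; Octavio 1/20; Ursula 1/20; Ximena 1/20

No spouse, descendants, or parent survives, so the estate passes to Elena's siblings per stirpes.
Half-blood and whole-blood siblings take equally under the stated rule.
The estate is divided into 5 equal shares of 1/5 among Lucia, Ramiro, Beatriz, Diego, Mateo.
Lucia predeceased; the 1/5 allotted to Lucia's branch passes to Lucia's issue by representation.
Pilar's line is the sole branch at this level, so the full 1/5 passes to Pilar's issue by representation.
Joaquin is the sole taker at this level and receives the full 1/5.
Ramiro predeceased; the 1/5 allotted to Ramiro's branch passes to Ramiro's issue by representation.
The 1/5 is divided into 4 equal shares of 1/20 among Ursula, Ximena, Graciela, Octavio.
Ursula is living and takes 1/20.
Ximena is living and takes 1/20.
Graciela is living and takes 1/20.
Octavio is living and takes 1/20.
Beatriz is living and takes 1/5.
Diego is living and takes 1/5.
Mateo is living and takes 1/5.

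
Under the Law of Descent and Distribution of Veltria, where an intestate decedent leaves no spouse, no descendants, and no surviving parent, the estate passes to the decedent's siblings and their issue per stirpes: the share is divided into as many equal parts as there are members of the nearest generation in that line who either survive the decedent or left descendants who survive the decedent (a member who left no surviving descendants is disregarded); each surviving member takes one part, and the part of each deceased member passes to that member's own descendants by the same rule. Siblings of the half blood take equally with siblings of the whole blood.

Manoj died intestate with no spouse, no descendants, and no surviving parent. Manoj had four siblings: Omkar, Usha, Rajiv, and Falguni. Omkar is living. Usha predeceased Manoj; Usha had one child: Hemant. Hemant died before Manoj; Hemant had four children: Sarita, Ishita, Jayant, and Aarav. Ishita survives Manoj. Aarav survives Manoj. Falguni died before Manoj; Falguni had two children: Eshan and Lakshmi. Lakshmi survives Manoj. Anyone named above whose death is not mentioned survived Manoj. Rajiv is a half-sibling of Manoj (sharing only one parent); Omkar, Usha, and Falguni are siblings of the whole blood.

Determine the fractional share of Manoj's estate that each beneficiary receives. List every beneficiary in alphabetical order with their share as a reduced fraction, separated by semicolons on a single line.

No spouse, descendants, or parent survives, so the estate passes to Manoj's siblings per stirpes.
Half-blood and whole-blood siblings take equally under the stated rule.
The estate is divided into 4 equal shares of 1/4 among Omkar, Usha, Rajiv, Falguni.
Omkar is living and takes 1/4.
Usha predeceased; the 1/4 allotted to Usha's branch passes to Usha's issue by representation.
Hemant's line is the sole branch at this level, so the full 1/4 passes to Hemant's issue by representation.
The 1/4 is divided into 4 equal shares of 1/16 among Sarita, Ishita, Jayant, Aarav.
Sarita is living and takes 1/16.
Ishita is living and takes 1/16.
Jayant is living and takes 1/16.
Aarav is living and takes 1/16.
Rajiv is living and takes 1/4.
Falguni predeceased; the 1/4 allotted to Falguni's branch passes to Falguni's issue by representation.
The 1/4 is divided into 2 equal shares of 1/8 among Eshan, Lakshmi.
Eshan is living and takes 1/8.
Lakshmi is living and takes 1/8.

Aarav 1/16; Eshan 1/8; Ishita 1/16; Jayant 1/16; Lakshmi 1/8; Omkar 1/4; Rajiv 1/4; Sarita 1/16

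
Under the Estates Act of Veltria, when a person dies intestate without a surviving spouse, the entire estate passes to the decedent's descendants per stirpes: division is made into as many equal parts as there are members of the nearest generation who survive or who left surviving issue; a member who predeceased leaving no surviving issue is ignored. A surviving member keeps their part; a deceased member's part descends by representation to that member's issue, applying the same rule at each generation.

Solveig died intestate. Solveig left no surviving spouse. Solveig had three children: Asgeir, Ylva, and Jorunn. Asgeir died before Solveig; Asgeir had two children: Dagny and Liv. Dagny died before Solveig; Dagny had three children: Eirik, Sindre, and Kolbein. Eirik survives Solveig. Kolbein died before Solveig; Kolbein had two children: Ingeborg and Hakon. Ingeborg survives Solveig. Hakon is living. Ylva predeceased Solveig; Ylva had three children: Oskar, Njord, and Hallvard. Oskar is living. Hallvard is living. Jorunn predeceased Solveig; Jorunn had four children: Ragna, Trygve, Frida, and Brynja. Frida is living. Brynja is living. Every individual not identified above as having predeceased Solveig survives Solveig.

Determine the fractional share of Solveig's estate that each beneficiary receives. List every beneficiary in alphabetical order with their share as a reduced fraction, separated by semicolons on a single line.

There is no surviving spouse, so the entire estate passes to Solveig's descendants per stirpes.
The estate is divided into 3 equal shares of 1/3 among Asgeir, Ylva, Jorunn.
Asgeir predeceased; the 1/3 allotted to Asgeir's branch passes to Asgeir's issue by representation.
The 1/3 is divided into 2 equal shares of 1/6 among Dagny, Liv.
Dagny predeceased; the 1/6 allotted to Dagny's branch passes to Dagny's issue by representation.
The 1/6 is divided into 3 equal shares of 1/18 among Eirik, Sindre, Kolbein.
Eirik is living and takes 1/18.
Sindre is living and takes 1/18.
Kolbein predeceased; the 1/18 allotted to Kolbein's branch passes to Kolbein's issue by representation.
The 1/18 is divided into 2 equal shares of 1/36 among Ingeborg, Hakon.
Ingeborg is living and takes 1/36.
Hakon is living and takes 1/36.
Liv is living and takes 1/6.
Ylva predeceased; the 1/3 allotted to Ylva's branch passes to Ylva's issue by representation.
The 1/3 is divided into 3 equal shares of 1/9 among Oskar, Njord, Hallvard.
Oskar is living and takes 1/9.
Njord is living and takes 1/9.
Hallvard is living and takes 1/9.
Jorunn predeceased; the 1/3 allotted to Jorunn's branch passes to Jorunn's issue by representation.
The 1/3 is divided into 4 equal shares of 1/12 among Ragna, Trygve, Frida, Brynja.
Ragna is living and takes 1/12.
Trygve is living and takes 1/12.
Frida is living and takes 1/12.
Brynja is living and takes 1/12.

Brynja 1/12; Eirik 1/18; Frida 1/12; Hakon 1/36; Hallvard 1/9; Ingeborg 1/36; Liv 1/6; Njord 1/9; Oskar 1/9; Ragna 1/12; Sindre 1/18; Trygve 1/12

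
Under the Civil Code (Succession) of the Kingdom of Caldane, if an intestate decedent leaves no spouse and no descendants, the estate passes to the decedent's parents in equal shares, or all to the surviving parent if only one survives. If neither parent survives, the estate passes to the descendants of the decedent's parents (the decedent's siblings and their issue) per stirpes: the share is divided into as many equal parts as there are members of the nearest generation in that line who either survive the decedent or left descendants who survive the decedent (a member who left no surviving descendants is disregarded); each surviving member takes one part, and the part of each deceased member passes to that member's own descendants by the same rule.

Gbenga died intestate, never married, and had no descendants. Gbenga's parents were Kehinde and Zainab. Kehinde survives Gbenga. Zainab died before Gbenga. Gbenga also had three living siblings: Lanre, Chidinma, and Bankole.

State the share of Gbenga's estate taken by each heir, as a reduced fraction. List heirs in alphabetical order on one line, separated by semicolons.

Only one parent, Kehinde, survives, so Kehinde takes the entire estate. The siblings take nothing because a surviving parent has priority.

Kehinde 1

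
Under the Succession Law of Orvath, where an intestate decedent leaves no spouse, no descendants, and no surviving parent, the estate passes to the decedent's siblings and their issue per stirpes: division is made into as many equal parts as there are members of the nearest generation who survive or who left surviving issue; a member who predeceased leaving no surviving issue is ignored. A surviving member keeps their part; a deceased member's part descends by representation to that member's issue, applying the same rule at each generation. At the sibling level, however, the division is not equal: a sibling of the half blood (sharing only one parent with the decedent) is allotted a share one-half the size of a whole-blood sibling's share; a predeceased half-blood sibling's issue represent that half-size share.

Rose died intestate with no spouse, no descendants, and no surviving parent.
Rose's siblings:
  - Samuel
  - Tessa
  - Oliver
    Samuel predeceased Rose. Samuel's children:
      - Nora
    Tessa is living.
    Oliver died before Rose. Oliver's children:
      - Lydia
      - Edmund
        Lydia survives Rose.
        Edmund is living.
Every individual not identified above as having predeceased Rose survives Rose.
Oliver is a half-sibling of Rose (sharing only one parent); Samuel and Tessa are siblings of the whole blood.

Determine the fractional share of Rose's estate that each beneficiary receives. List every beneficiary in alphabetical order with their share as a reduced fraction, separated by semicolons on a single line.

Edmund 1/10; Lydia 1/10; Nora 2/5; Tessa 2/5

No spouse, descendants, or parent survives, so the estate passes to Rose's siblings per stirpes.
Half-blood siblings count for one-half the weight of whole-blood siblings at the initial division.
Dividing 1 in proportion to weights (total weight 5/2): Samuel (weight 1) → 2/5; Tessa (weight 1) → 2/5; Oliver (weight 1/2) → 1/5.
Samuel predeceased; the 2/5 allotted to Samuel's branch passes to Samuel's issue by representation.
Nora is the sole taker at this level and receives the full 2/5.
Tessa is living and takes 2/5.
Oliver predeceased; the 1/5 allotted to Oliver's branch passes to Oliver's issue by representation.
The 1/5 is divided into 2 equal shares of 1/10 among Lydia, Edmund.
Lydia is living and takes 1/10.
Edmund is living and takes 1/10.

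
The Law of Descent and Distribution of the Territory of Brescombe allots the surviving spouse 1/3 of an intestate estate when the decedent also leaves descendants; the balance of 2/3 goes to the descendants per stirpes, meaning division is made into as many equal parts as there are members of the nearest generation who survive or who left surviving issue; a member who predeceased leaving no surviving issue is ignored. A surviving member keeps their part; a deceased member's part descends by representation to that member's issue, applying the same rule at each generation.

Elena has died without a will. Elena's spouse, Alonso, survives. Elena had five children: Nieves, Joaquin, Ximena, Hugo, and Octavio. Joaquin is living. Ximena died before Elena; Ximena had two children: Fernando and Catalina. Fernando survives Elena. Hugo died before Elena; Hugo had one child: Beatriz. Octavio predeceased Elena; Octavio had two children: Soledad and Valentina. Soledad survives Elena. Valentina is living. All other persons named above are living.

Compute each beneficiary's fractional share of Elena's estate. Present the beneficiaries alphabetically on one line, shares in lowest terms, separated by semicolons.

Alonso 1/3; Beatriz 2/15; Catalina 1/15; Fernando 1/15; Joaquin 2/15; Nieves 2/15; Soledad 1/15; Valentina 1/15

Alonso, as surviving spouse, takes 1/3.
The remaining 2/3 passes to Elena's descendants per stirpes.
The 2/3 is divided into 5 equal shares of 2/15 among Nieves, Joaquin, Ximena, Hugo, Octavio.
Nieves is living and takes 2/15.
Joaquin is living and takes 2/15.
Ximena predeceased; the 2/15 allotted to Ximena's branch passes to Ximena's issue by representation.
The 2/15 is divided into 2 equal shares of 1/15 among Fernando, Catalina.
Fernando is living and takes 1/15.
Catalina is living and takes 1/15.
Hugo predeceased; the 2/15 allotted to Hugo's branch passes to Hugo's issue by representation.
Beatriz is the sole taker at this level and receives the full 2/15.
Octavio predeceased; the 2/15 allotted to Octavio's branch passes to Octavio's issue by representation.
The 2/15 is divided into 2 equal shares of 1/15 among Soledad, Valentina.
Soledad is living and takes 1/15.
Valentina is living and takes 1/15.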